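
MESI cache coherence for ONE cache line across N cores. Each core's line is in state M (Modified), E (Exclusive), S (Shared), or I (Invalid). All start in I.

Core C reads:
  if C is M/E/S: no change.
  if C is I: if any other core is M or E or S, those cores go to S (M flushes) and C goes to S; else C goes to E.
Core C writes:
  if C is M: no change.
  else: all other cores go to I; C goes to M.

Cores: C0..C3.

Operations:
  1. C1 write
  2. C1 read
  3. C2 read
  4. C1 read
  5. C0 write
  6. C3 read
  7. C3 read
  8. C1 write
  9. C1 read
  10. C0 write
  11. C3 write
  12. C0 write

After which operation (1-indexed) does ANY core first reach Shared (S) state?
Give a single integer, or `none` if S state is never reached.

Answer: 3

Derivation:
Op 1: C1 write [C1 write: invalidate none -> C1=M] -> [I,M,I,I]
Op 2: C1 read [C1 read: already in M, no change] -> [I,M,I,I]
Op 3: C2 read [C2 read from I: others=['C1=M'] -> C2=S, others downsized to S] -> [I,S,S,I]
  -> First S state at op 3; remaining ops need not be traced.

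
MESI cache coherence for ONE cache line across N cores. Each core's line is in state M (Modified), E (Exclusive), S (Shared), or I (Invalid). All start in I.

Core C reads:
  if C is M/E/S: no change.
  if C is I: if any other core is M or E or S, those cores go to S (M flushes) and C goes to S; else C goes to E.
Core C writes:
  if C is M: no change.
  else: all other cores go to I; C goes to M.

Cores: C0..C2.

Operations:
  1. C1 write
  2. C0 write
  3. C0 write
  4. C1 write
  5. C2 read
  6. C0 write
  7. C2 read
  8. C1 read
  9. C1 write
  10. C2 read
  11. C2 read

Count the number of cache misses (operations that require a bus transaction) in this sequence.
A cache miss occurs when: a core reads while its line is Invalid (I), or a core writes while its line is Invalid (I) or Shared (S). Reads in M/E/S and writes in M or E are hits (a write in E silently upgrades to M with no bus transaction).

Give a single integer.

Op 1: C1 write [C1 write: invalidate none -> C1=M] -> [I,M,I] [MISS #1: write from I]
Op 2: C0 write [C0 write: invalidate ['C1=M'] -> C0=M] -> [M,I,I] [MISS #2: write from I]
Op 3: C0 write [C0 write: already M (modified), no change] -> [M,I,I] [hit: write from M]
Op 4: C1 write [C1 write: invalidate ['C0=M'] -> C1=M] -> [I,M,I] [MISS #3: write from I]
Op 5: C2 read [C2 read from I: others=['C1=M'] -> C2=S, others downsized to S] -> [I,S,S] [MISS #4: read from I]
Op 6: C0 write [C0 write: invalidate ['C1=S', 'C2=S'] -> C0=M] -> [M,I,I] [MISS #5: write from I]
Op 7: C2 read [C2 read from I: others=['C0=M'] -> C2=S, others downsized to S] -> [S,I,S] [MISS #6: read from I]
Op 8: C1 read [C1 read from I: others=['C0=S', 'C2=S'] -> C1=S, others downsized to S] -> [S,S,S] [MISS #7: read from I]
Op 9: C1 write [C1 write: invalidate ['C0=S', 'C2=S'] -> C1=M] -> [I,M,I] [MISS #8: write from S]
Op 10: C2 read [C2 read from I: others=['C1=M'] -> C2=S, others downsized to S] -> [I,S,S] [MISS #9: read from I]
Op 11: C2 read [C2 read: already in S, no change] -> [I,S,S] [hit: read from S]

Answer: 9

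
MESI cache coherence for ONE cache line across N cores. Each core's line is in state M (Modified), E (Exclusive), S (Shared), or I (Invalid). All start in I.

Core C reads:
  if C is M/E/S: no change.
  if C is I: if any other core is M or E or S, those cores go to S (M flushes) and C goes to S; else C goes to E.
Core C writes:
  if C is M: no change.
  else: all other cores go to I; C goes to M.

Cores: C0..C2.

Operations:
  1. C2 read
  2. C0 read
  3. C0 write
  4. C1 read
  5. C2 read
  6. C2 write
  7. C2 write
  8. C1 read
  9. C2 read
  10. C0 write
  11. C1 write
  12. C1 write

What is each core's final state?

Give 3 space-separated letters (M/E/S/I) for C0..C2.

Answer: I M I

Derivation:
Op 1: C2 read [C2 read from I: no other sharers -> C2=E (exclusive)] -> [I,I,E]
Op 2: C0 read [C0 read from I: others=['C2=E'] -> C0=S, others downsized to S] -> [S,I,S]
Op 3: C0 write [C0 write: invalidate ['C2=S'] -> C0=M] -> [M,I,I]
Op 4: C1 read [C1 read from I: others=['C0=M'] -> C1=S, others downsized to S] -> [S,S,I]
Op 5: C2 read [C2 read from I: others=['C0=S', 'C1=S'] -> C2=S, others downsized to S] -> [S,S,S]
Op 6: C2 write [C2 write: invalidate ['C0=S', 'C1=S'] -> C2=M] -> [I,I,M]
Op 7: C2 write [C2 write: already M (modified), no change] -> [I,I,M]
Op 8: C1 read [C1 read from I: others=['C2=M'] -> C1=S, others downsized to S] -> [I,S,S]
Op 9: C2 read [C2 read: already in S, no change] -> [I,S,S]
Op 10: C0 write [C0 write: invalidate ['C1=S', 'C2=S'] -> C0=M] -> [M,I,I]
Op 11: C1 write [C1 write: invalidate ['C0=M'] -> C1=M] -> [I,M,I]
Op 12: C1 write [C1 write: already M (modified), no change] -> [I,M,I]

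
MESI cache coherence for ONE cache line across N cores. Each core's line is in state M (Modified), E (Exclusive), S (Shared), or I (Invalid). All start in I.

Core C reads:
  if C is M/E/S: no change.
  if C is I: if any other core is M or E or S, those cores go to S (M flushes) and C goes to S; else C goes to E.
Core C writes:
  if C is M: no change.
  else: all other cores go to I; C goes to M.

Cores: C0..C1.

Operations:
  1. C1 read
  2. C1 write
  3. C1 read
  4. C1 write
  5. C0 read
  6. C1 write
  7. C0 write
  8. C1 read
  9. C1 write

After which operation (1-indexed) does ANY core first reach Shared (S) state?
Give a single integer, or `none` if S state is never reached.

Answer: 5

Derivation:
Op 1: C1 read [C1 read from I: no other sharers -> C1=E (exclusive)] -> [I,E]
Op 2: C1 write [C1 write: invalidate none -> C1=M] -> [I,M]
Op 3: C1 read [C1 read: already in M, no change] -> [I,M]
Op 4: C1 write [C1 write: already M (modified), no change] -> [I,M]
Op 5: C0 read [C0 read from I: others=['C1=M'] -> C0=S, others downsized to S] -> [S,S]
  -> First S state at op 5; remaining ops need not be traced.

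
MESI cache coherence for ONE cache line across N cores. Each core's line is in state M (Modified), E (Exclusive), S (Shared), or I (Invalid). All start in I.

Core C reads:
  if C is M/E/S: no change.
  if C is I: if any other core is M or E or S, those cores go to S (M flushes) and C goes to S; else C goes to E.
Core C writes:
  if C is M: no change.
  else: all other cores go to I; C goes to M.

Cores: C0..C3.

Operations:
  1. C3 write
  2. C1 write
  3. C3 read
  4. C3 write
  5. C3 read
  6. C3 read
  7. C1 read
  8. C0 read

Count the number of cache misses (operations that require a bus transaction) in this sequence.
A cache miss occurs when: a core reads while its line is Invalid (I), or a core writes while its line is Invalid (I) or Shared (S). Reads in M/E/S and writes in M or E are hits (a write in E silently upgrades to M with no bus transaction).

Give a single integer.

Op 1: C3 write [C3 write: invalidate none -> C3=M] -> [I,I,I,M] [MISS #1: write from I]
Op 2: C1 write [C1 write: invalidate ['C3=M'] -> C1=M] -> [I,M,I,I] [MISS #2: write from I]
Op 3: C3 read [C3 read from I: others=['C1=M'] -> C3=S, others downsized to S] -> [I,S,I,S] [MISS #3: read from I]
Op 4: C3 write [C3 write: invalidate ['C1=S'] -> C3=M] -> [I,I,I,M] [MISS #4: write from S]
Op 5: C3 read [C3 read: already in M, no change] -> [I,I,I,M] [hit: read from M]
Op 6: C3 read [C3 read: already in M, no change] -> [I,I,I,M] [hit: read from M]
Op 7: C1 read [C1 read from I: others=['C3=M'] -> C1=S, others downsized to S] -> [I,S,I,S] [MISS #5: read from I]
Op 8: C0 read [C0 read from I: others=['C1=S', 'C3=S'] -> C0=S, others downsized to S] -> [S,S,I,S] [MISS #6: read from I]

Answer: 6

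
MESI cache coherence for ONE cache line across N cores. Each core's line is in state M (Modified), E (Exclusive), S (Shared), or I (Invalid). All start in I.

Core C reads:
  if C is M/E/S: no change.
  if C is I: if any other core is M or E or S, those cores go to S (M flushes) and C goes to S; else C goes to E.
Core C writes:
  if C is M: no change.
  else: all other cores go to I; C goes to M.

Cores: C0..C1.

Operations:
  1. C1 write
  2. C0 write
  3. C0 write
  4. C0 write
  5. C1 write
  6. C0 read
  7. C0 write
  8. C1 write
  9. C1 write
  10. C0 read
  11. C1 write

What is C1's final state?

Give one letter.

Op 1: C1 write [C1 write: invalidate none -> C1=M] -> [I,M]
Op 2: C0 write [C0 write: invalidate ['C1=M'] -> C0=M] -> [M,I]
Op 3: C0 write [C0 write: already M (modified), no change] -> [M,I]
Op 4: C0 write [C0 write: already M (modified), no change] -> [M,I]
Op 5: C1 write [C1 write: invalidate ['C0=M'] -> C1=M] -> [I,M]
Op 6: C0 read [C0 read from I: others=['C1=M'] -> C0=S, others downsized to S] -> [S,S]
Op 7: C0 write [C0 write: invalidate ['C1=S'] -> C0=M] -> [M,I]
Op 8: C1 write [C1 write: invalidate ['C0=M'] -> C1=M] -> [I,M]
Op 9: C1 write [C1 write: already M (modified), no change] -> [I,M]
Op 10: C0 read [C0 read from I: others=['C1=M'] -> C0=S, others downsized to S] -> [S,S]
Op 11: C1 write [C1 write: invalidate ['C0=S'] -> C1=M] -> [I,M]

Answer: M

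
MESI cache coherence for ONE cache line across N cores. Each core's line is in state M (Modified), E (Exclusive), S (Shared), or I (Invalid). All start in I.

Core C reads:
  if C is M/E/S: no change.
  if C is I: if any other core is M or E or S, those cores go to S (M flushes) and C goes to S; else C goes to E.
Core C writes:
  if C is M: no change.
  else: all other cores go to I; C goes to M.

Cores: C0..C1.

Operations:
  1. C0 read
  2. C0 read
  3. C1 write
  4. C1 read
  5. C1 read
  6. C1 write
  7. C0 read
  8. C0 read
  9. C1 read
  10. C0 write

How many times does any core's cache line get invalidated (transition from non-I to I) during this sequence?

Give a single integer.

Op 1: C0 read [C0 read from I: no other sharers -> C0=E (exclusive)] -> [E,I] (invalidations this op: 0; running total: 0)
Op 2: C0 read [C0 read: already in E, no change] -> [E,I] (invalidations this op: 0; running total: 0)
Op 3: C1 write [C1 write: invalidate ['C0=E'] -> C1=M] -> [I,M] (invalidations this op: 1; running total: 1)
Op 4: C1 read [C1 read: already in M, no change] -> [I,M] (invalidations this op: 0; running total: 1)
Op 5: C1 read [C1 read: already in M, no change] -> [I,M] (invalidations this op: 0; running total: 1)
Op 6: C1 write [C1 write: already M (modified), no change] -> [I,M] (invalidations this op: 0; running total: 1)
Op 7: C0 read [C0 read from I: others=['C1=M'] -> C0=S, others downsized to S] -> [S,S] (invalidations this op: 0; running total: 1)
Op 8: C0 read [C0 read: already in S, no change] -> [S,S] (invalidations this op: 0; running total: 1)
Op 9: C1 read [C1 read: already in S, no change] -> [S,S] (invalidations this op: 0; running total: 1)
Op 10: C0 write [C0 write: invalidate ['C1=S'] -> C0=M] -> [M,I] (invalidations this op: 1; running total: 2)

Answer: 2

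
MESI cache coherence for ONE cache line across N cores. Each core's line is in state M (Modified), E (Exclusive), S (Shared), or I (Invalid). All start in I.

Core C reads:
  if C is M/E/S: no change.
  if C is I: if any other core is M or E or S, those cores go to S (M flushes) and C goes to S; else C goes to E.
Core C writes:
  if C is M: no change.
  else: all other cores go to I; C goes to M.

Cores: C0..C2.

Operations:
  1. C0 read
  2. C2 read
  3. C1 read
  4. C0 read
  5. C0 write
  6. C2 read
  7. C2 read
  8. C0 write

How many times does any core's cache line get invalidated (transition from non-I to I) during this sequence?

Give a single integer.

Answer: 3

Derivation:
Op 1: C0 read [C0 read from I: no other sharers -> C0=E (exclusive)] -> [E,I,I] (invalidations this op: 0; running total: 0)
Op 2: C2 read [C2 read from I: others=['C0=E'] -> C2=S, others downsized to S] -> [S,I,S] (invalidations this op: 0; running total: 0)
Op 3: C1 read [C1 read from I: others=['C0=S', 'C2=S'] -> C1=S, others downsized to S] -> [S,S,S] (invalidations this op: 0; running total: 0)
Op 4: C0 read [C0 read: already in S, no change] -> [S,S,S] (invalidations this op: 0; running total: 0)
Op 5: C0 write [C0 write: invalidate ['C1=S', 'C2=S'] -> C0=M] -> [M,I,I] (invalidations this op: 2; running total: 2)
Op 6: C2 read [C2 read from I: others=['C0=M'] -> C2=S, others downsized to S] -> [S,I,S] (invalidations this op: 0; running total: 2)
Op 7: C2 read [C2 read: already in S, no change] -> [S,I,S] (invalidations this op: 0; running total: 2)
Op 8: C0 write [C0 write: invalidate ['C2=S'] -> C0=M] -> [M,I,I] (invalidations this op: 1; running total: 3)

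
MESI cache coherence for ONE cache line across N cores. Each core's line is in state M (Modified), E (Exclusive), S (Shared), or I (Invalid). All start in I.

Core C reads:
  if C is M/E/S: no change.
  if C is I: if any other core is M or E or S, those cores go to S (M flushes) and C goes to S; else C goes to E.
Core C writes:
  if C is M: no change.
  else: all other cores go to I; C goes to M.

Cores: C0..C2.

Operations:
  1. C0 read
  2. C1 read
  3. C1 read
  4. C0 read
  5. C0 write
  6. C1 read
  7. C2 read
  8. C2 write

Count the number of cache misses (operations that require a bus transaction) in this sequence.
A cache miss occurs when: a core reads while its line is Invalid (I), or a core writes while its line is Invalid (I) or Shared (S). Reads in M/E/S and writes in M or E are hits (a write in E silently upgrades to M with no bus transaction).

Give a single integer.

Answer: 6

Derivation:
Op 1: C0 read [C0 read from I: no other sharers -> C0=E (exclusive)] -> [E,I,I] [MISS #1: read from I]
Op 2: C1 read [C1 read from I: others=['C0=E'] -> C1=S, others downsized to S] -> [S,S,I] [MISS #2: read from I]
Op 3: C1 read [C1 read: already in S, no change] -> [S,S,I] [hit: read from S]
Op 4: C0 read [C0 read: already in S, no change] -> [S,S,I] [hit: read from S]
Op 5: C0 write [C0 write: invalidate ['C1=S'] -> C0=M] -> [M,I,I] [MISS #3: write from S]
Op 6: C1 read [C1 read from I: others=['C0=M'] -> C1=S, others downsized to S] -> [S,S,I] [MISS #4: read from I]
Op 7: C2 read [C2 read from I: others=['C0=S', 'C1=S'] -> C2=S, others downsized to S] -> [S,S,S] [MISS #5: read from I]
Op 8: C2 write [C2 write: invalidate ['C0=S', 'C1=S'] -> C2=M] -> [I,I,M] [MISS #6: write from S]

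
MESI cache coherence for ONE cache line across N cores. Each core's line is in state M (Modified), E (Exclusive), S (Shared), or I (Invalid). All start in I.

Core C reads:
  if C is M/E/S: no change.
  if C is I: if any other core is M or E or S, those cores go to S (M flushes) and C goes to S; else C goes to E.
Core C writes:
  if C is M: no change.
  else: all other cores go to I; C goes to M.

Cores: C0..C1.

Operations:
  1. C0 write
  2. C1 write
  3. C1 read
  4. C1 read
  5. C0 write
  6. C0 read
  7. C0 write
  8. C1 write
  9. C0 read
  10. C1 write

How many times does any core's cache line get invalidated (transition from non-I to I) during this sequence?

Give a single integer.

Answer: 4

Derivation:
Op 1: C0 write [C0 write: invalidate none -> C0=M] -> [M,I] (invalidations this op: 0; running total: 0)
Op 2: C1 write [C1 write: invalidate ['C0=M'] -> C1=M] -> [I,M] (invalidations this op: 1; running total: 1)
Op 3: C1 read [C1 read: already in M, no change] -> [I,M] (invalidations this op: 0; running total: 1)
Op 4: C1 read [C1 read: already in M, no change] -> [I,M] (invalidations this op: 0; running total: 1)
Op 5: C0 write [C0 write: invalidate ['C1=M'] -> C0=M] -> [M,I] (invalidations this op: 1; running total: 2)
Op 6: C0 read [C0 read: already in M, no change] -> [M,I] (invalidations this op: 0; running total: 2)
Op 7: C0 write [C0 write: already M (modified), no change] -> [M,I] (invalidations this op: 0; running total: 2)
Op 8: C1 write [C1 write: invalidate ['C0=M'] -> C1=M] -> [I,M] (invalidations this op: 1; running total: 3)
Op 9: C0 read [C0 read from I: others=['C1=M'] -> C0=S, others downsized to S] -> [S,S] (invalidations this op: 0; running total: 3)
Op 10: C1 write [C1 write: invalidate ['C0=S'] -> C1=M] -> [I,M] (invalidations this op: 1; running total: 4)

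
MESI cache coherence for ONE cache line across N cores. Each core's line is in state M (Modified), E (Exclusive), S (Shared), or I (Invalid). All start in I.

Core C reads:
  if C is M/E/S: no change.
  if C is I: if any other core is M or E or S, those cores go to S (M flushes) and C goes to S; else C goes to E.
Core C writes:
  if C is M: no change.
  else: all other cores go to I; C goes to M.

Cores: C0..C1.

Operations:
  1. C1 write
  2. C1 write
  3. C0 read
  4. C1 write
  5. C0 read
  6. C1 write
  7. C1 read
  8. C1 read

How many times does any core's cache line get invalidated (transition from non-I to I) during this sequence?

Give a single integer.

Op 1: C1 write [C1 write: invalidate none -> C1=M] -> [I,M] (invalidations this op: 0; running total: 0)
Op 2: C1 write [C1 write: already M (modified), no change] -> [I,M] (invalidations this op: 0; running total: 0)
Op 3: C0 read [C0 read from I: others=['C1=M'] -> C0=S, others downsized to S] -> [S,S] (invalidations this op: 0; running total: 0)
Op 4: C1 write [C1 write: invalidate ['C0=S'] -> C1=M] -> [I,M] (invalidations this op: 1; running total: 1)
Op 5: C0 read [C0 read from I: others=['C1=M'] -> C0=S, others downsized to S] -> [S,S] (invalidations this op: 0; running total: 1)
Op 6: C1 write [C1 write: invalidate ['C0=S'] -> C1=M] -> [I,M] (invalidations this op: 1; running total: 2)
Op 7: C1 read [C1 read: already in M, no change] -> [I,M] (invalidations this op: 0; running total: 2)
Op 8: C1 read [C1 read: already in M, no change] -> [I,M] (invalidations this op: 0; running total: 2)

Answer: 2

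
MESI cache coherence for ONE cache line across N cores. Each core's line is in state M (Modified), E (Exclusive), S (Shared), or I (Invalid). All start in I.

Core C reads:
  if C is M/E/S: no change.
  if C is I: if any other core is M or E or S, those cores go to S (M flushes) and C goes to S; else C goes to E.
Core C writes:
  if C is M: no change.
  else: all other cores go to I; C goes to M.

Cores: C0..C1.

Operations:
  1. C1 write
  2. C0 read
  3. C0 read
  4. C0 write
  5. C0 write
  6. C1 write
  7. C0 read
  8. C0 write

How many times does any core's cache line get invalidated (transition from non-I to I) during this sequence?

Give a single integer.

Op 1: C1 write [C1 write: invalidate none -> C1=M] -> [I,M] (invalidations this op: 0; running total: 0)
Op 2: C0 read [C0 read from I: others=['C1=M'] -> C0=S, others downsized to S] -> [S,S] (invalidations this op: 0; running total: 0)
Op 3: C0 read [C0 read: already in S, no change] -> [S,S] (invalidations this op: 0; running total: 0)
Op 4: C0 write [C0 write: invalidate ['C1=S'] -> C0=M] -> [M,I] (invalidations this op: 1; running total: 1)
Op 5: C0 write [C0 write: already M (modified), no change] -> [M,I] (invalidations this op: 0; running total: 1)
Op 6: C1 write [C1 write: invalidate ['C0=M'] -> C1=M] -> [I,M] (invalidations this op: 1; running total: 2)
Op 7: C0 read [C0 read from I: others=['C1=M'] -> C0=S, others downsized to S] -> [S,S] (invalidations this op: 0; running total: 2)
Op 8: C0 write [C0 write: invalidate ['C1=S'] -> C0=M] -> [M,I] (invalidations this op: 1; running total: 3)

Answer: 3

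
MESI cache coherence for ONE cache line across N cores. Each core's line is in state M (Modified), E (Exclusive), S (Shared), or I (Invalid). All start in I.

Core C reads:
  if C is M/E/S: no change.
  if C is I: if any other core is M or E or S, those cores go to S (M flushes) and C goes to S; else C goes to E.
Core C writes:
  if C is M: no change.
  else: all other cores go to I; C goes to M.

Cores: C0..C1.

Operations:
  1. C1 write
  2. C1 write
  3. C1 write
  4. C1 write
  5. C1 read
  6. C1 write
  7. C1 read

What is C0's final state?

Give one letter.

Op 1: C1 write [C1 write: invalidate none -> C1=M] -> [I,M]
Op 2: C1 write [C1 write: already M (modified), no change] -> [I,M]
Op 3: C1 write [C1 write: already M (modified), no change] -> [I,M]
Op 4: C1 write [C1 write: already M (modified), no change] -> [I,M]
Op 5: C1 read [C1 read: already in M, no change] -> [I,M]
Op 6: C1 write [C1 write: already M (modified), no change] -> [I,M]
Op 7: C1 read [C1 read: already in M, no change] -> [I,M]

Answer: I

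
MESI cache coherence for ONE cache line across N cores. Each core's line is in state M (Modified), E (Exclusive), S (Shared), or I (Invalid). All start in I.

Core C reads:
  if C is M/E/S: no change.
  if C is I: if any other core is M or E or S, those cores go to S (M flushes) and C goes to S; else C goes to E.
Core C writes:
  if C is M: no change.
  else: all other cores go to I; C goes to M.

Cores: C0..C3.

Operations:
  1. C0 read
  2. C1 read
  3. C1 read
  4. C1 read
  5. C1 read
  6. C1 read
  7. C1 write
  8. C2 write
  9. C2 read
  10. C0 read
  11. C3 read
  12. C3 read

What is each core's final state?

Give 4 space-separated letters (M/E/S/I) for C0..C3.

Answer: S I S S

Derivation:
Op 1: C0 read [C0 read from I: no other sharers -> C0=E (exclusive)] -> [E,I,I,I]
Op 2: C1 read [C1 read from I: others=['C0=E'] -> C1=S, others downsized to S] -> [S,S,I,I]
Op 3: C1 read [C1 read: already in S, no change] -> [S,S,I,I]
Op 4: C1 read [C1 read: already in S, no change] -> [S,S,I,I]
Op 5: C1 read [C1 read: already in S, no change] -> [S,S,I,I]
Op 6: C1 read [C1 read: already in S, no change] -> [S,S,I,I]
Op 7: C1 write [C1 write: invalidate ['C0=S'] -> C1=M] -> [I,M,I,I]
Op 8: C2 write [C2 write: invalidate ['C1=M'] -> C2=M] -> [I,I,M,I]
Op 9: C2 read [C2 read: already in M, no change] -> [I,I,M,I]
Op 10: C0 read [C0 read from I: others=['C2=M'] -> C0=S, others downsized to S] -> [S,I,S,I]
Op 11: C3 read [C3 read from I: others=['C0=S', 'C2=S'] -> C3=S, others downsized to S] -> [S,I,S,S]
Op 12: C3 read [C3 read: already in S, no change] -> [S,I,S,S]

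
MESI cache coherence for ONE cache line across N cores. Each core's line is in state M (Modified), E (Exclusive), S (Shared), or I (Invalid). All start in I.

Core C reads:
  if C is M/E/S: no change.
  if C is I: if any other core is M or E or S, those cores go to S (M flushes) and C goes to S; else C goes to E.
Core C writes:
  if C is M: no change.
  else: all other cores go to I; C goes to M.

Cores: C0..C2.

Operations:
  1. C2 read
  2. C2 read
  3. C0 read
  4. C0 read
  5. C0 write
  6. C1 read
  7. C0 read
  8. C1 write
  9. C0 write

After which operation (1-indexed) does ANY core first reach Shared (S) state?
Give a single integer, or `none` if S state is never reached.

Answer: 3

Derivation:
Op 1: C2 read [C2 read from I: no other sharers -> C2=E (exclusive)] -> [I,I,E]
Op 2: C2 read [C2 read: already in E, no change] -> [I,I,E]
Op 3: C0 read [C0 read from I: others=['C2=E'] -> C0=S, others downsized to S] -> [S,I,S]
  -> First S state at op 3; remaining ops need not be traced.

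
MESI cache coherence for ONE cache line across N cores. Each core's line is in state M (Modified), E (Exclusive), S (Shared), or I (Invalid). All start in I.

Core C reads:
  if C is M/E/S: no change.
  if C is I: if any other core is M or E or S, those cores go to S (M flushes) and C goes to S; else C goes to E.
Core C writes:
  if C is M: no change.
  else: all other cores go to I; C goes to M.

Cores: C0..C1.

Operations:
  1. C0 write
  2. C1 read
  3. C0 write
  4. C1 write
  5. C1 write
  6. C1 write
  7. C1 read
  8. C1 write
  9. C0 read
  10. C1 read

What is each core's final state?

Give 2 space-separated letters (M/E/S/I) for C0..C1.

Answer: S S

Derivation:
Op 1: C0 write [C0 write: invalidate none -> C0=M] -> [M,I]
Op 2: C1 read [C1 read from I: others=['C0=M'] -> C1=S, others downsized to S] -> [S,S]
Op 3: C0 write [C0 write: invalidate ['C1=S'] -> C0=M] -> [M,I]
Op 4: C1 write [C1 write: invalidate ['C0=M'] -> C1=M] -> [I,M]
Op 5: C1 write [C1 write: already M (modified), no change] -> [I,M]
Op 6: C1 write [C1 write: already M (modified), no change] -> [I,M]
Op 7: C1 read [C1 read: already in M, no change] -> [I,M]
Op 8: C1 write [C1 write: already M (modified), no change] -> [I,M]
Op 9: C0 read [C0 read from I: others=['C1=M'] -> C0=S, others downsized to S] -> [S,S]
Op 10: C1 read [C1 read: already in S, no change] -> [S,S]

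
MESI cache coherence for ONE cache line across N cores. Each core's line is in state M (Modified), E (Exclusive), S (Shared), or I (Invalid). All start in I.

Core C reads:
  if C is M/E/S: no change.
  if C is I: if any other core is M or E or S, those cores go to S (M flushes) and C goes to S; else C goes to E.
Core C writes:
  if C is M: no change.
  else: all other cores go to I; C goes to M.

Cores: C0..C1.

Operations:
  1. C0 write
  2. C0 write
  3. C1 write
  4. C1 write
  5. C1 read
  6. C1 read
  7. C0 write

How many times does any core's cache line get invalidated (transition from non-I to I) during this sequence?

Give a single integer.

Op 1: C0 write [C0 write: invalidate none -> C0=M] -> [M,I] (invalidations this op: 0; running total: 0)
Op 2: C0 write [C0 write: already M (modified), no change] -> [M,I] (invalidations this op: 0; running total: 0)
Op 3: C1 write [C1 write: invalidate ['C0=M'] -> C1=M] -> [I,M] (invalidations this op: 1; running total: 1)
Op 4: C1 write [C1 write: already M (modified), no change] -> [I,M] (invalidations this op: 0; running total: 1)
Op 5: C1 read [C1 read: already in M, no change] -> [I,M] (invalidations this op: 0; running total: 1)
Op 6: C1 read [C1 read: already in M, no change] -> [I,M] (invalidations this op: 0; running total: 1)
Op 7: C0 write [C0 write: invalidate ['C1=M'] -> C0=M] -> [M,I] (invalidations this op: 1; running total: 2)

Answer: 2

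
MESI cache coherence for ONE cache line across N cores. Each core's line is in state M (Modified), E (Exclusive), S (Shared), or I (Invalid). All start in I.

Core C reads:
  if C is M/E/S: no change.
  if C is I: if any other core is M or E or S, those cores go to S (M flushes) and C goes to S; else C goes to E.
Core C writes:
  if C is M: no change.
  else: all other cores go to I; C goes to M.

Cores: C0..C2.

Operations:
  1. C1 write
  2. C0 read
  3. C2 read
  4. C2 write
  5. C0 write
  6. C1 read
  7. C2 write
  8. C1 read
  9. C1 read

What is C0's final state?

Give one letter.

Op 1: C1 write [C1 write: invalidate none -> C1=M] -> [I,M,I]
Op 2: C0 read [C0 read from I: others=['C1=M'] -> C0=S, others downsized to S] -> [S,S,I]
Op 3: C2 read [C2 read from I: others=['C0=S', 'C1=S'] -> C2=S, others downsized to S] -> [S,S,S]
Op 4: C2 write [C2 write: invalidate ['C0=S', 'C1=S'] -> C2=M] -> [I,I,M]
Op 5: C0 write [C0 write: invalidate ['C2=M'] -> C0=M] -> [M,I,I]
Op 6: C1 read [C1 read from I: others=['C0=M'] -> C1=S, others downsized to S] -> [S,S,I]
Op 7: C2 write [C2 write: invalidate ['C0=S', 'C1=S'] -> C2=M] -> [I,I,M]
Op 8: C1 read [C1 read from I: others=['C2=M'] -> C1=S, others downsized to S] -> [I,S,S]
Op 9: C1 read [C1 read: already in S, no change] -> [I,S,S]

Answer: I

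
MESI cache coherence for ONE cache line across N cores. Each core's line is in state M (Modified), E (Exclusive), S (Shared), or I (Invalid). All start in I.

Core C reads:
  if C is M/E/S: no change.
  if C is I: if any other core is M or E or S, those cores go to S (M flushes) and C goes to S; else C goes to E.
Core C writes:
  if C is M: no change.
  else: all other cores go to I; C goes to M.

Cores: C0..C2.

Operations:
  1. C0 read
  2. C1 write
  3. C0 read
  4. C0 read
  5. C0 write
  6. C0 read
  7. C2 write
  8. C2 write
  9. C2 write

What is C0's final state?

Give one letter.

Op 1: C0 read [C0 read from I: no other sharers -> C0=E (exclusive)] -> [E,I,I]
Op 2: C1 write [C1 write: invalidate ['C0=E'] -> C1=M] -> [I,M,I]
Op 3: C0 read [C0 read from I: others=['C1=M'] -> C0=S, others downsized to S] -> [S,S,I]
Op 4: C0 read [C0 read: already in S, no change] -> [S,S,I]
Op 5: C0 write [C0 write: invalidate ['C1=S'] -> C0=M] -> [M,I,I]
Op 6: C0 read [C0 read: already in M, no change] -> [M,I,I]
Op 7: C2 write [C2 write: invalidate ['C0=M'] -> C2=M] -> [I,I,M]
Op 8: C2 write [C2 write: already M (modified), no change] -> [I,I,M]
Op 9: C2 write [C2 write: already M (modified), no change] -> [I,I,M]

Answer: I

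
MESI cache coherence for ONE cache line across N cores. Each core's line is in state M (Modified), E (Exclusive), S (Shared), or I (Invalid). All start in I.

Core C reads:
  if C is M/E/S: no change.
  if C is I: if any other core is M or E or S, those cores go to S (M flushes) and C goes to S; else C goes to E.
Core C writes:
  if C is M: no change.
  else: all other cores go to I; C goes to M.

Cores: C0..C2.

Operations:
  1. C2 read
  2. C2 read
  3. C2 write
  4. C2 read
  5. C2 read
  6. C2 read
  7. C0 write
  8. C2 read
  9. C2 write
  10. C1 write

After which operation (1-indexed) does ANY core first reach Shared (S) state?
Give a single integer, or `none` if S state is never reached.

Answer: 8

Derivation:
Op 1: C2 read [C2 read from I: no other sharers -> C2=E (exclusive)] -> [I,I,E]
Op 2: C2 read [C2 read: already in E, no change] -> [I,I,E]
Op 3: C2 write [C2 write: invalidate none -> C2=M] -> [I,I,M]
Op 4: C2 read [C2 read: already in M, no change] -> [I,I,M]
Op 5: C2 read [C2 read: already in M, no change] -> [I,I,M]
Op 6: C2 read [C2 read: already in M, no change] -> [I,I,M]
Op 7: C0 write [C0 write: invalidate ['C2=M'] -> C0=M] -> [M,I,I]
Op 8: C2 read [C2 read from I: others=['C0=M'] -> C2=S, others downsized to S] -> [S,I,S]
  -> First S state at op 8; remaining ops need not be traced.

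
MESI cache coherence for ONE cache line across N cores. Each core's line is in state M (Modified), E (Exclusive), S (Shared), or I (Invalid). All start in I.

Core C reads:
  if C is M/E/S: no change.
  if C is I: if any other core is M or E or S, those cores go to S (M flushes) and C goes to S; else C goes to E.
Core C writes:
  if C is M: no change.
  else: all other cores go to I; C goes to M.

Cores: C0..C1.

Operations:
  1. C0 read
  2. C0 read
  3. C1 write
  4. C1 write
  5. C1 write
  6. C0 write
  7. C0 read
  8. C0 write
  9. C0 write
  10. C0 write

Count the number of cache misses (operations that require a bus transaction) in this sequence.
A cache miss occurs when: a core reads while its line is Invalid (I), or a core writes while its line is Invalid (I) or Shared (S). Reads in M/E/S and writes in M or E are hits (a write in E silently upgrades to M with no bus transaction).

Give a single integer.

Op 1: C0 read [C0 read from I: no other sharers -> C0=E (exclusive)] -> [E,I] [MISS #1: read from I]
Op 2: C0 read [C0 read: already in E, no change] -> [E,I] [hit: read from E]
Op 3: C1 write [C1 write: invalidate ['C0=E'] -> C1=M] -> [I,M] [MISS #2: write from I]
Op 4: C1 write [C1 write: already M (modified), no change] -> [I,M] [hit: write from M]
Op 5: C1 write [C1 write: already M (modified), no change] -> [I,M] [hit: write from M]
Op 6: C0 write [C0 write: invalidate ['C1=M'] -> C0=M] -> [M,I] [MISS #3: write from I]
Op 7: C0 read [C0 read: already in M, no change] -> [M,I] [hit: read from M]
Op 8: C0 write [C0 write: already M (modified), no change] -> [M,I] [hit: write from M]
Op 9: C0 write [C0 write: already M (modified), no change] -> [M,I] [hit: write from M]
Op 10: C0 write [C0 write: already M (modified), no change] -> [M,I] [hit: write from M]

Answer: 3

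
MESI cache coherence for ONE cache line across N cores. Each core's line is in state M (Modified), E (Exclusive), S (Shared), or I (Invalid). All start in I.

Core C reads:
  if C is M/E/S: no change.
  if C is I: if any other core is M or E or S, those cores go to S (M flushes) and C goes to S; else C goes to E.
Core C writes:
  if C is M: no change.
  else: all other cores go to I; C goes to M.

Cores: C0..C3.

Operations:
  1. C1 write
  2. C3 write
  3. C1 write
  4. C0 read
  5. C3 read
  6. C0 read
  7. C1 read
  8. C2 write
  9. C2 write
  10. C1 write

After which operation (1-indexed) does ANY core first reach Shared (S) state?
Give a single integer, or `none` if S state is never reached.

Op 1: C1 write [C1 write: invalidate none -> C1=M] -> [I,M,I,I]
Op 2: C3 write [C3 write: invalidate ['C1=M'] -> C3=M] -> [I,I,I,M]
Op 3: C1 write [C1 write: invalidate ['C3=M'] -> C1=M] -> [I,M,I,I]
Op 4: C0 read [C0 read from I: others=['C1=M'] -> C0=S, others downsized to S] -> [S,S,I,I]
  -> First S state at op 4; remaining ops need not be traced.

Answer: 4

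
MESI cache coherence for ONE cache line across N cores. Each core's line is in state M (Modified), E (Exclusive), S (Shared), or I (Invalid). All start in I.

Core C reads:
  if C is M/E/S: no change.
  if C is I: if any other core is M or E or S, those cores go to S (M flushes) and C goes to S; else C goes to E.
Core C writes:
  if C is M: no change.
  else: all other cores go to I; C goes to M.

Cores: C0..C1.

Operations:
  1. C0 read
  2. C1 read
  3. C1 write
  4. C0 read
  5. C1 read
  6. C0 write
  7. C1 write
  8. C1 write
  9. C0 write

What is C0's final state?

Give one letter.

Op 1: C0 read [C0 read from I: no other sharers -> C0=E (exclusive)] -> [E,I]
Op 2: C1 read [C1 read from I: others=['C0=E'] -> C1=S, others downsized to S] -> [S,S]
Op 3: C1 write [C1 write: invalidate ['C0=S'] -> C1=M] -> [I,M]
Op 4: C0 read [C0 read from I: others=['C1=M'] -> C0=S, others downsized to S] -> [S,S]
Op 5: C1 read [C1 read: already in S, no change] -> [S,S]
Op 6: C0 write [C0 write: invalidate ['C1=S'] -> C0=M] -> [M,I]
Op 7: C1 write [C1 write: invalidate ['C0=M'] -> C1=M] -> [I,M]
Op 8: C1 write [C1 write: already M (modified), no change] -> [I,M]
Op 9: C0 write [C0 write: invalidate ['C1=M'] -> C0=M] -> [M,I]

Answer: M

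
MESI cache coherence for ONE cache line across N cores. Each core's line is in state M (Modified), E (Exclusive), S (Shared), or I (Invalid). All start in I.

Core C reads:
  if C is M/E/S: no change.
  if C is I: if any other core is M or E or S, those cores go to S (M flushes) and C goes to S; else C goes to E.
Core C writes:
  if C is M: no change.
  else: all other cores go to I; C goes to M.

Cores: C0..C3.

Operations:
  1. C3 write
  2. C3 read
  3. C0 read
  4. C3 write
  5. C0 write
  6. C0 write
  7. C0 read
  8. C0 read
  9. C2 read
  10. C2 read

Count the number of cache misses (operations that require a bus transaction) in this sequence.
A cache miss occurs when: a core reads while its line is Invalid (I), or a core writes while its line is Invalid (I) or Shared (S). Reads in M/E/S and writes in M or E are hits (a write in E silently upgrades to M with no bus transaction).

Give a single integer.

Answer: 5

Derivation:
Op 1: C3 write [C3 write: invalidate none -> C3=M] -> [I,I,I,M] [MISS #1: write from I]
Op 2: C3 read [C3 read: already in M, no change] -> [I,I,I,M] [hit: read from M]
Op 3: C0 read [C0 read from I: others=['C3=M'] -> C0=S, others downsized to S] -> [S,I,I,S] [MISS #2: read from I]
Op 4: C3 write [C3 write: invalidate ['C0=S'] -> C3=M] -> [I,I,I,M] [MISS #3: write from S]
Op 5: C0 write [C0 write: invalidate ['C3=M'] -> C0=M] -> [M,I,I,I] [MISS #4: write from I]
Op 6: C0 write [C0 write: already M (modified), no change] -> [M,I,I,I] [hit: write from M]
Op 7: C0 read [C0 read: already in M, no change] -> [M,I,I,I] [hit: read from M]
Op 8: C0 read [C0 read: already in M, no change] -> [M,I,I,I] [hit: read from M]
Op 9: C2 read [C2 read from I: others=['C0=M'] -> C2=S, others downsized to S] -> [S,I,S,I] [MISS #5: read from I]
Op 10: C2 read [C2 read: already in S, no change] -> [S,I,S,I] [hit: read from S]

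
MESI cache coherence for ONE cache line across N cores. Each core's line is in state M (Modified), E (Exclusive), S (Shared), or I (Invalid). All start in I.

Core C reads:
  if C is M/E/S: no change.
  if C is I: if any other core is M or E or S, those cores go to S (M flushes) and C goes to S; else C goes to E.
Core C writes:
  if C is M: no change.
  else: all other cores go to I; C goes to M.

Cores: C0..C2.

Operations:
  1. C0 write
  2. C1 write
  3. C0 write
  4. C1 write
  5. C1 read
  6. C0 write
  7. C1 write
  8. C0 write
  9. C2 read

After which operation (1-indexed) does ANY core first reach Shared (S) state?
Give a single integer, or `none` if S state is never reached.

Op 1: C0 write [C0 write: invalidate none -> C0=M] -> [M,I,I]
Op 2: C1 write [C1 write: invalidate ['C0=M'] -> C1=M] -> [I,M,I]
Op 3: C0 write [C0 write: invalidate ['C1=M'] -> C0=M] -> [M,I,I]
Op 4: C1 write [C1 write: invalidate ['C0=M'] -> C1=M] -> [I,M,I]
Op 5: C1 read [C1 read: already in M, no change] -> [I,M,I]
Op 6: C0 write [C0 write: invalidate ['C1=M'] -> C0=M] -> [M,I,I]
Op 7: C1 write [C1 write: invalidate ['C0=M'] -> C1=M] -> [I,M,I]
Op 8: C0 write [C0 write: invalidate ['C1=M'] -> C0=M] -> [M,I,I]
Op 9: C2 read [C2 read from I: others=['C0=M'] -> C2=S, others downsized to S] -> [S,I,S]
  -> First S state at op 9; remaining ops need not be traced.

Answer: 9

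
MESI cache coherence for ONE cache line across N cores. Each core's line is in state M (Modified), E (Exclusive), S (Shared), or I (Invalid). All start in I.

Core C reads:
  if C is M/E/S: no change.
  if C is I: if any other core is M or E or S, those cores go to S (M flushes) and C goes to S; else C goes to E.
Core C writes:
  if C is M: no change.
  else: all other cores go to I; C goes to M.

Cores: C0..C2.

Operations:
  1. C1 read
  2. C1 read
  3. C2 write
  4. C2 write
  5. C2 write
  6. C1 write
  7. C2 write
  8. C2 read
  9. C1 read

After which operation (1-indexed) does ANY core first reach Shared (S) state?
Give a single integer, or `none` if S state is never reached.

Op 1: C1 read [C1 read from I: no other sharers -> C1=E (exclusive)] -> [I,E,I]
Op 2: C1 read [C1 read: already in E, no change] -> [I,E,I]
Op 3: C2 write [C2 write: invalidate ['C1=E'] -> C2=M] -> [I,I,M]
Op 4: C2 write [C2 write: already M (modified), no change] -> [I,I,M]
Op 5: C2 write [C2 write: already M (modified), no change] -> [I,I,M]
Op 6: C1 write [C1 write: invalidate ['C2=M'] -> C1=M] -> [I,M,I]
Op 7: C2 write [C2 write: invalidate ['C1=M'] -> C2=M] -> [I,I,M]
Op 8: C2 read [C2 read: already in M, no change] -> [I,I,M]
Op 9: C1 read [C1 read from I: others=['C2=M'] -> C1=S, others downsized to S] -> [I,S,S]
  -> First S state at op 9; remaining ops need not be traced.

Answer: 9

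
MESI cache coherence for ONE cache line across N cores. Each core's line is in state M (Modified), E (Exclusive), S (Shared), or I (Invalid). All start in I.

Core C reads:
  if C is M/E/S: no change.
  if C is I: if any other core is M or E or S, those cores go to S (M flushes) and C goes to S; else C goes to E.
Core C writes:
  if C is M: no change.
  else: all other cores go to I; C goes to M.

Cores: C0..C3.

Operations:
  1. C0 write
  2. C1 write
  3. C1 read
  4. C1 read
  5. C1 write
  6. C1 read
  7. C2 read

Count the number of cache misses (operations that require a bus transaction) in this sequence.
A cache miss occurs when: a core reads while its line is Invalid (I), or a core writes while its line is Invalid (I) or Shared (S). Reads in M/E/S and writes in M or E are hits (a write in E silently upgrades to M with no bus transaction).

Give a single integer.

Answer: 3

Derivation:
Op 1: C0 write [C0 write: invalidate none -> C0=M] -> [M,I,I,I] [MISS #1: write from I]
Op 2: C1 write [C1 write: invalidate ['C0=M'] -> C1=M] -> [I,M,I,I] [MISS #2: write from I]
Op 3: C1 read [C1 read: already in M, no change] -> [I,M,I,I] [hit: read from M]
Op 4: C1 read [C1 read: already in M, no change] -> [I,M,I,I] [hit: read from M]
Op 5: C1 write [C1 write: already M (modified), no change] -> [I,M,I,I] [hit: write from M]
Op 6: C1 read [C1 read: already in M, no change] -> [I,M,I,I] [hit: read from M]
Op 7: C2 read [C2 read from I: others=['C1=M'] -> C2=S, others downsized to S] -> [I,S,S,I] [MISS #3: read from I]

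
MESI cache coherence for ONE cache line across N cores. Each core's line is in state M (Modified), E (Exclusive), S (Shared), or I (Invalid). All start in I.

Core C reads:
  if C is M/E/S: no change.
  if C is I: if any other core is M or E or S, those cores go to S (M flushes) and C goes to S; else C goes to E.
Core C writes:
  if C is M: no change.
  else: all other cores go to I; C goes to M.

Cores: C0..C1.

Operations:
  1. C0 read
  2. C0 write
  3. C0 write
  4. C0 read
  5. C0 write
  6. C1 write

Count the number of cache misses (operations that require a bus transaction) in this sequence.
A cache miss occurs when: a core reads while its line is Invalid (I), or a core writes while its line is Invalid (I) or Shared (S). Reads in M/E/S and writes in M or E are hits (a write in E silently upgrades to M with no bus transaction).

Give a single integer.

Answer: 2

Derivation:
Op 1: C0 read [C0 read from I: no other sharers -> C0=E (exclusive)] -> [E,I] [MISS #1: read from I]
Op 2: C0 write [C0 write: invalidate none -> C0=M] -> [M,I] [hit: write from E is a silent E->M upgrade, no bus transaction]
Op 3: C0 write [C0 write: already M (modified), no change] -> [M,I] [hit: write from M]
Op 4: C0 read [C0 read: already in M, no change] -> [M,I] [hit: read from M]
Op 5: C0 write [C0 write: already M (modified), no change] -> [M,I] [hit: write from M]
Op 6: C1 write [C1 write: invalidate ['C0=M'] -> C1=M] -> [I,M] [MISS #2: write from I]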